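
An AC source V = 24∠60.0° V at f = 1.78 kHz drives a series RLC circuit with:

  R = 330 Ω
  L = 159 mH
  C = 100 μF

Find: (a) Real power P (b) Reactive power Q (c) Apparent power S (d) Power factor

Step 1 — Angular frequency: ω = 2π·f = 2π·1780 = 1.118e+04 rad/s.
Step 2 — Component impedances:
  R: Z = R = 330 Ω
  L: Z = jωL = j·1.118e+04·0.159 = 0 + j1778 Ω
  C: Z = 1/(jωC) = -j/(ω·C) = 0 - j0.8941 Ω
Step 3 — Series combination: Z_total = R + L + C = 330 + j1777 Ω = 1808∠79.5° Ω.
Step 4 — Source phasor: V = 24∠60.0° V = 12 + j20.78 V.
Step 5 — Current: I = V / Z = 0.01252 - j0.004428 A = 0.01328∠-19.5° A.
Step 6 — Complex power: S = V·I* = 0.05816 + j0.3133 VA.
Step 7 — Real power: P = Re(S) = 0.05816 W.
Step 8 — Reactive power: Q = Im(S) = 0.3133 VAR.
Step 9 — Apparent power: |S| = 0.3186 VA.
Step 10 — Power factor: PF = P/|S| = 0.1825 (lagging).

(a) P = 0.05816 W  (b) Q = 0.3133 VAR  (c) S = 0.3186 VA  (d) PF = 0.1825 (lagging)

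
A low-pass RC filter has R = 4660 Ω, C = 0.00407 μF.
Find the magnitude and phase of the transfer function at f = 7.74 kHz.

Step 1 — Angular frequency: ω = 2π·7740 = 4.863e+04 rad/s.
Step 2 — Transfer function: H(jω) = 1/(1 + jωRC).
Step 3 — Denominator: 1 + jωRC = 1 + j·4.863e+04·4660·4.07e-09 = 1 + j0.9224.
Step 4 — H = 0.5403 - j0.4984.
Step 5 — Magnitude: |H| = 0.7351 (-2.7 dB); phase: φ = -42.7°.

|H| = 0.7351 (-2.7 dB), φ = -42.7°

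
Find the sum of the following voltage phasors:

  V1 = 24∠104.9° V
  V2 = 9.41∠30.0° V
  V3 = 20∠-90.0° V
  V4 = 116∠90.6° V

Step 1 — Convert each phasor to rectangular form:
  V1 = 24·(cos(104.9°) + j·sin(104.9°)) = -6.171 + j23.19 V
  V2 = 9.41·(cos(30.0°) + j·sin(30.0°)) = 8.149 + j4.705 V
  V3 = 20·(cos(-90.0°) + j·sin(-90.0°)) = 0 - j20 V
  V4 = 116·(cos(90.6°) + j·sin(90.6°)) = -1.215 + j116 V
Step 2 — Sum components: V_total = 0.7634 + j123.9 V.
Step 3 — Convert to polar: |V_total| = 123.9 V, ∠V_total = 89.6°.

V_total = 123.9∠89.6° V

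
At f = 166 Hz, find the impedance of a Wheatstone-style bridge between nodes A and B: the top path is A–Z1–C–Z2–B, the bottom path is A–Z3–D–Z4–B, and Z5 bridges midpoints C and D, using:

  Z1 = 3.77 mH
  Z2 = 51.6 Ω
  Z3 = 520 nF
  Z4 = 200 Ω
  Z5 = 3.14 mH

Step 1 — Angular frequency: ω = 2π·f = 2π·166 = 1043 rad/s.
Step 2 — Component impedances:
  Z1: Z = jωL = j·1043·0.00377 = 0 + j3.932 Ω
  Z2: Z = R = 51.6 Ω
  Z3: Z = 1/(jωC) = -j/(ω·C) = 0 - j1844 Ω
  Z4: Z = R = 200 Ω
  Z5: Z = jωL = j·1043·0.00314 = 0 + j3.275 Ω
Step 3 — Bridge requires nodal analysis (the Z5 bridge couples midpoints C and D, so the two paths cannot be reduced to a simple series/parallel combination). Setting node B to ground and injecting 1 A at node A, the 3-node admittance system at A, C, D solves to V_A = Z_AB = 41.02 + j4.081 Ω = 41.22∠5.7° Ω.

Z = 41.02 + j4.081 Ω = 41.22∠5.7° Ω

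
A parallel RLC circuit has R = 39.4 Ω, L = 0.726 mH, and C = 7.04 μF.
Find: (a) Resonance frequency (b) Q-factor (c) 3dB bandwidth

Step 1 — Resonance: ω₀ = 1/√(LC) = 1/√(0.000726·7.04e-06) = 1.399e+04 rad/s.
Step 2 — f₀ = ω₀/(2π) = 2226 Hz.
Step 3 — Parallel Q: Q = R/(ω₀L) = 39.4/(1.399e+04·0.000726) = 3.88.
Step 4 — Bandwidth: Δω = ω₀/Q = 3605 rad/s; BW = Δω/(2π) = 573.8 Hz.

(a) f₀ = 2226 Hz  (b) Q = 3.88  (c) BW = 573.8 Hz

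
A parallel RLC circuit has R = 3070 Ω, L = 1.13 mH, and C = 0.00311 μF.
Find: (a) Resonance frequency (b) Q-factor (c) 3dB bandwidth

Step 1 — Resonance: ω₀ = 1/√(LC) = 1/√(0.00113·3.11e-09) = 5.334e+05 rad/s.
Step 2 — f₀ = ω₀/(2π) = 8.49e+04 Hz.
Step 3 — Parallel Q: Q = R/(ω₀L) = 3070/(5.334e+05·0.00113) = 5.093.
Step 4 — Bandwidth: Δω = ω₀/Q = 1.047e+05 rad/s; BW = Δω/(2π) = 1.667e+04 Hz.

(a) f₀ = 8.49e+04 Hz  (b) Q = 5.093  (c) BW = 1.667e+04 Hz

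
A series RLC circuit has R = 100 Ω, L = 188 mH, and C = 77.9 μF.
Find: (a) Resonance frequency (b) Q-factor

Step 1 — Resonance condition Im(Z)=0 gives ω₀ = 1/√(LC).
Step 2 — ω₀ = 1/√(0.188·7.79e-05) = 261.3 rad/s.
Step 3 — f₀ = ω₀/(2π) = 41.59 Hz.
Step 4 — Series Q: Q = ω₀L/R = 261.3·0.188/100 = 0.4913.

(a) f₀ = 41.59 Hz  (b) Q = 0.4913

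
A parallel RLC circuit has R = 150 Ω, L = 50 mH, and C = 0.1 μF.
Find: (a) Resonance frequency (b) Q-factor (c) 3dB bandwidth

Step 1 — Resonance: ω₀ = 1/√(LC) = 1/√(0.05·1e-07) = 1.414e+04 rad/s.
Step 2 — f₀ = ω₀/(2π) = 2251 Hz.
Step 3 — Parallel Q: Q = R/(ω₀L) = 150/(1.414e+04·0.05) = 0.2121.
Step 4 — Bandwidth: Δω = ω₀/Q = 6.667e+04 rad/s; BW = Δω/(2π) = 1.061e+04 Hz.

(a) f₀ = 2251 Hz  (b) Q = 0.2121  (c) BW = 1.061e+04 Hz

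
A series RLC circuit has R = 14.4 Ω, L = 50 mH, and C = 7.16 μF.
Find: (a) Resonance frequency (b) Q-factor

Step 1 — Resonance condition Im(Z)=0 gives ω₀ = 1/√(LC).
Step 2 — ω₀ = 1/√(0.05·7.16e-06) = 1671 rad/s.
Step 3 — f₀ = ω₀/(2π) = 266 Hz.
Step 4 — Series Q: Q = ω₀L/R = 1671·0.05/14.4 = 5.803.

(a) f₀ = 266 Hz  (b) Q = 5.803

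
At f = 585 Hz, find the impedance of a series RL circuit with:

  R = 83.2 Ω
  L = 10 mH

Step 1 — Angular frequency: ω = 2π·f = 2π·585 = 3676 rad/s.
Step 2 — Component impedances:
  R: Z = R = 83.2 Ω
  L: Z = jωL = j·3676·0.01 = 0 + j36.76 Ω
Step 3 — Series combination: Z_total = R + L = 83.2 + j36.76 Ω = 90.96∠23.8° Ω.

Z = 83.2 + j36.76 Ω = 90.96∠23.8° Ω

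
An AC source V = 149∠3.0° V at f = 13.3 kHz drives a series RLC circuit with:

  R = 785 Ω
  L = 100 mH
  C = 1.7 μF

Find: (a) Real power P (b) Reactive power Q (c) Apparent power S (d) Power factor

Step 1 — Angular frequency: ω = 2π·f = 2π·1.33e+04 = 8.357e+04 rad/s.
Step 2 — Component impedances:
  R: Z = R = 785 Ω
  L: Z = jωL = j·8.357e+04·0.1 = 0 + j8357 Ω
  C: Z = 1/(jωC) = -j/(ω·C) = 0 - j7.039 Ω
Step 3 — Series combination: Z_total = R + L + C = 785 + j8350 Ω = 8386∠84.6° Ω.
Step 4 — Source phasor: V = 149∠3.0° V = 148.8 + j7.798 V.
Step 5 — Current: I = V / Z = 0.002587 - j0.01758 A = 0.01777∠-81.6° A.
Step 6 — Complex power: S = V·I* = 0.2478 + j2.636 VA.
Step 7 — Real power: P = Re(S) = 0.2478 W.
Step 8 — Reactive power: Q = Im(S) = 2.636 VAR.
Step 9 — Apparent power: |S| = 2.647 VA.
Step 10 — Power factor: PF = P/|S| = 0.0936 (lagging).

(a) P = 0.2478 W  (b) Q = 2.636 VAR  (c) S = 2.647 VA  (d) PF = 0.0936 (lagging)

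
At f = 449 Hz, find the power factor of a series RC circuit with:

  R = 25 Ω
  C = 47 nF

Step 1 — Angular frequency: ω = 2π·f = 2π·449 = 2821 rad/s.
Step 2 — Component impedances:
  R: Z = R = 25 Ω
  C: Z = 1/(jωC) = -j/(ω·C) = 0 - j7542 Ω
Step 3 — Series combination: Z_total = R + C = 25 - j7542 Ω = 7542∠-89.8° Ω.
Step 4 — Power factor: PF = cos(φ) = Re(Z)/|Z| = 25/7542 = 0.003315.
Step 5 — Type: Im(Z) = -7542 ⇒ leading (phase φ = -89.8°).

PF = 0.003315 (leading, φ = -89.8°)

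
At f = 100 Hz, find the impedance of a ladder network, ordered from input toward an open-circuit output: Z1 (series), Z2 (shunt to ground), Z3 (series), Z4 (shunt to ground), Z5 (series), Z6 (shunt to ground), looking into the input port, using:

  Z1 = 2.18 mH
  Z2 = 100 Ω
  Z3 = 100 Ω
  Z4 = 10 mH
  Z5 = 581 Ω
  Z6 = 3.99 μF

Step 1 — Angular frequency: ω = 2π·f = 2π·100 = 628.3 rad/s.
Step 2 — Component impedances:
  Z1: Z = jωL = j·628.3·0.00218 = 0 + j1.37 Ω
  Z2: Z = R = 100 Ω
  Z3: Z = R = 100 Ω
  Z4: Z = jωL = j·628.3·0.01 = 0 + j6.283 Ω
  Z5: Z = R = 581 Ω
  Z6: Z = 1/(jωC) = -j/(ω·C) = 0 - j398.9 Ω
Step 3 — Ladder network (open output): work backward from the far end, alternating series and parallel combinations. Z_in = 50.06 + j2.946 Ω = 50.15∠3.4° Ω.

Z = 50.06 + j2.946 Ω = 50.15∠3.4° Ω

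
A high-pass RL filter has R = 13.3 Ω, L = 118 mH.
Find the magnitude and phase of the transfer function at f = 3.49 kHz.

Step 1 — Angular frequency: ω = 2π·3490 = 2.193e+04 rad/s.
Step 2 — Transfer function: H(jω) = jωL/(R + jωL).
Step 3 — Numerator jωL = j·2588; denominator R + jωL = 13.3 + j2588.
Step 4 — H = 1 + j0.00514.
Step 5 — Magnitude: |H| = 1 (-0.0 dB); phase: φ = 0.3°.

|H| = 1 (-0.0 dB), φ = 0.3°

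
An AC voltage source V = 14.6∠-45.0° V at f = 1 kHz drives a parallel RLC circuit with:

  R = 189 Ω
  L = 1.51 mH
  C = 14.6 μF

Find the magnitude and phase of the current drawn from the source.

Step 1 — Angular frequency: ω = 2π·f = 2π·1000 = 6283 rad/s.
Step 2 — Component impedances:
  R: Z = R = 189 Ω
  L: Z = jωL = j·6283·0.00151 = 0 + j9.488 Ω
  C: Z = 1/(jωC) = -j/(ω·C) = 0 - j10.9 Ω
Step 3 — Parallel combination: 1/Z_total = 1/R + 1/L + 1/C; Z_total = 24.64 + j63.64 Ω = 68.24∠68.8° Ω.
Step 4 — Source phasor: V = 14.6∠-45.0° V = 10.32 - j10.32 V.
Step 5 — Ohm's law: I = V / Z_total = (10.32 - j10.32) / (24.64 + j63.64) = -0.08646 - j0.1957 A.
Step 6 — Convert to polar: |I| = 0.214 A, ∠I = -113.8°.

I = 0.214∠-113.8° A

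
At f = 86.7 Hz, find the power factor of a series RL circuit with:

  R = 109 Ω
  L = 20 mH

Step 1 — Angular frequency: ω = 2π·f = 2π·86.7 = 544.8 rad/s.
Step 2 — Component impedances:
  R: Z = R = 109 Ω
  L: Z = jωL = j·544.8·0.02 = 0 + j10.9 Ω
Step 3 — Series combination: Z_total = R + L = 109 + j10.9 Ω = 109.5∠5.7° Ω.
Step 4 — Power factor: PF = cos(φ) = Re(Z)/|Z| = 109/109.543 = 0.995.
Step 5 — Type: Im(Z) = 10.9 ⇒ lagging (phase φ = 5.7°).

PF = 0.995 (lagging, φ = 5.7°)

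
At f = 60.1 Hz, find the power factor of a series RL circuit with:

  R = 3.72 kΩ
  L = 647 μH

Step 1 — Angular frequency: ω = 2π·f = 2π·60.1 = 377.6 rad/s.
Step 2 — Component impedances:
  R: Z = R = 3720 Ω
  L: Z = jωL = j·377.6·0.000647 = 0 + j0.2443 Ω
Step 3 — Series combination: Z_total = R + L = 3720 + j0.2443 Ω = 3720∠0.0° Ω.
Step 4 — Power factor: PF = cos(φ) = Re(Z)/|Z| = 3720/3720 = 1.
Step 5 — Type: Im(Z) = 0.2443 ⇒ lagging (phase φ = 0.0°).

PF = 1 (lagging, φ = 0.0°)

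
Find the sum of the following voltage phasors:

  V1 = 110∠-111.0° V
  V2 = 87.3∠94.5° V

Step 1 — Convert each phasor to rectangular form:
  V1 = 110·(cos(-111.0°) + j·sin(-111.0°)) = -39.42 - j102.7 V
  V2 = 87.3·(cos(94.5°) + j·sin(94.5°)) = -6.849 + j87.03 V
Step 2 — Sum components: V_total = -46.27 - j15.66 V.
Step 3 — Convert to polar: |V_total| = 48.85 V, ∠V_total = -161.3°.

V_total = 48.85∠-161.3° V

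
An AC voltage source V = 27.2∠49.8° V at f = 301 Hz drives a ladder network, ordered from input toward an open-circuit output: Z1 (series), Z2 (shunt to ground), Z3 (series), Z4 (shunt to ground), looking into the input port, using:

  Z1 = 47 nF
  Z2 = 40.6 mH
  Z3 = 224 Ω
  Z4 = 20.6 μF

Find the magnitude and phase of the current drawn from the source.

Step 1 — Angular frequency: ω = 2π·f = 2π·301 = 1891 rad/s.
Step 2 — Component impedances:
  Z1: Z = 1/(jωC) = -j/(ω·C) = 0 - j1.125e+04 Ω
  Z2: Z = jωL = j·1891·0.0406 = 0 + j76.78 Ω
  Z3: Z = R = 224 Ω
  Z4: Z = 1/(jωC) = -j/(ω·C) = 0 - j25.67 Ω
Step 3 — Ladder network (open output): work backward from the far end, alternating series and parallel combinations. Z_in = 25.02 - j1.118e+04 Ω = 1.118e+04∠-89.9° Ω.
Step 4 — Source phasor: V = 27.2∠49.8° V = 17.56 + j20.78 V.
Step 5 — Ohm's law: I = V / Z_total = (17.56 + j20.78) / (25.02 - j1.118e+04) = -0.001855 + j0.001575 A.
Step 6 — Convert to polar: |I| = 0.002433 A, ∠I = 139.7°.

I = 0.002433∠139.7° A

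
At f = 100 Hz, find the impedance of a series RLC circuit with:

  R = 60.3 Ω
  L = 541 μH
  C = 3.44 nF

Step 1 — Angular frequency: ω = 2π·f = 2π·100 = 628.3 rad/s.
Step 2 — Component impedances:
  R: Z = R = 60.3 Ω
  L: Z = jωL = j·628.3·0.000541 = 0 + j0.3399 Ω
  C: Z = 1/(jωC) = -j/(ω·C) = 0 - j4.627e+05 Ω
Step 3 — Series combination: Z_total = R + L + C = 60.3 - j4.627e+05 Ω = 4.627e+05∠-90.0° Ω.

Z = 60.3 - j4.627e+05 Ω = 4.627e+05∠-90.0° Ω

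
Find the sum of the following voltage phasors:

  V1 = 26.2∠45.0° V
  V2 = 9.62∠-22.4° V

Step 1 — Convert each phasor to rectangular form:
  V1 = 26.2·(cos(45.0°) + j·sin(45.0°)) = 18.53 + j18.53 V
  V2 = 9.62·(cos(-22.4°) + j·sin(-22.4°)) = 8.894 - j3.666 V
Step 2 — Sum components: V_total = 27.42 + j14.86 V.
Step 3 — Convert to polar: |V_total| = 31.19 V, ∠V_total = 28.5°.

V_total = 31.19∠28.5° V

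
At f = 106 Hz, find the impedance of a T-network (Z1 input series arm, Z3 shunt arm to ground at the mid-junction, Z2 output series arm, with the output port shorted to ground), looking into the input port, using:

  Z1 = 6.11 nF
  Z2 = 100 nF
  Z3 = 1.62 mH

Step 1 — Angular frequency: ω = 2π·f = 2π·106 = 666 rad/s.
Step 2 — Component impedances:
  Z1: Z = 1/(jωC) = -j/(ω·C) = 0 - j2.457e+05 Ω
  Z2: Z = 1/(jωC) = -j/(ω·C) = 0 - j1.501e+04 Ω
  Z3: Z = jωL = j·666·0.00162 = 0 + j1.079 Ω
Step 3 — With the output port shorted to ground, the output series arm Z2 runs from the junction to ground; the shunt arm Z3 also runs from the junction to ground. They appear in parallel: Z3 || Z2 = 0 + j1.079 Ω.
Step 4 — Series with input arm Z1: Z_in = Z1 + (Z3 || Z2) = 0 - j2.457e+05 Ω = 2.457e+05∠-90.0° Ω.

Z = 0 - j2.457e+05 Ω = 2.457e+05∠-90.0° Ω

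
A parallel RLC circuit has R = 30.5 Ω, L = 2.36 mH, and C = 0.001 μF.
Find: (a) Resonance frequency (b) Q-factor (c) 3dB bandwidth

Step 1 — Resonance: ω₀ = 1/√(LC) = 1/√(0.00236·1e-09) = 6.509e+05 rad/s.
Step 2 — f₀ = ω₀/(2π) = 1.036e+05 Hz.
Step 3 — Parallel Q: Q = R/(ω₀L) = 30.5/(6.509e+05·0.00236) = 0.01985.
Step 4 — Bandwidth: Δω = ω₀/Q = 3.279e+07 rad/s; BW = Δω/(2π) = 5.218e+06 Hz.

(a) f₀ = 1.036e+05 Hz  (b) Q = 0.01985  (c) BW = 5.218e+06 Hz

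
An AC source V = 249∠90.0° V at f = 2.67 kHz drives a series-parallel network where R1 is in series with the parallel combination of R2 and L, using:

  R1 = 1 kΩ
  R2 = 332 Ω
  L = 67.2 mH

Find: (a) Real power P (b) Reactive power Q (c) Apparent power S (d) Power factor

Step 1 — Angular frequency: ω = 2π·f = 2π·2670 = 1.678e+04 rad/s.
Step 2 — Component impedances:
  R1: Z = R = 1000 Ω
  R2: Z = R = 332 Ω
  L: Z = jωL = j·1.678e+04·0.0672 = 0 + j1127 Ω
Step 3 — Parallel branch: R2 || L = 1/(1/R2 + 1/L) = 305.5 + j89.97 Ω.
Step 4 — Series with R1: Z_total = R1 + (R2 || L) = 1306 + j89.97 Ω = 1309∠3.9° Ω.
Step 5 — Source phasor: V = 249∠90.0° V = 0 + j249 V.
Step 6 — Current: I = V / Z = 0.01308 + j0.1898 A = 0.1903∠86.1° A.
Step 7 — Complex power: S = V·I* = 47.27 + j3.257 VA.
Step 8 — Real power: P = Re(S) = 47.27 W.
Step 9 — Reactive power: Q = Im(S) = 3.257 VAR.
Step 10 — Apparent power: |S| = 47.38 VA.
Step 11 — Power factor: PF = P/|S| = 0.9976 (lagging).

(a) P = 47.27 W  (b) Q = 3.257 VAR  (c) S = 47.38 VA  (d) PF = 0.9976 (lagging)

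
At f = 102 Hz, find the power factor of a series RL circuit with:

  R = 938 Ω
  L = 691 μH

Step 1 — Angular frequency: ω = 2π·f = 2π·102 = 640.9 rad/s.
Step 2 — Component impedances:
  R: Z = R = 938 Ω
  L: Z = jωL = j·640.9·0.000691 = 0 + j0.4429 Ω
Step 3 — Series combination: Z_total = R + L = 938 + j0.4429 Ω = 938∠0.0° Ω.
Step 4 — Power factor: PF = cos(φ) = Re(Z)/|Z| = 938/938 = 1.
Step 5 — Type: Im(Z) = 0.4429 ⇒ lagging (phase φ = 0.0°).

PF = 1 (lagging, φ = 0.0°)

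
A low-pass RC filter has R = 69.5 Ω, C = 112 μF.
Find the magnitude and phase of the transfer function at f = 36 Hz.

Step 1 — Angular frequency: ω = 2π·36 = 226.2 rad/s.
Step 2 — Transfer function: H(jω) = 1/(1 + jωRC).
Step 3 — Denominator: 1 + jωRC = 1 + j·226.2·69.5·0.000112 = 1 + j1.761.
Step 4 — H = 0.2439 - j0.4294.
Step 5 — Magnitude: |H| = 0.4939 (-6.1 dB); phase: φ = -60.4°.

|H| = 0.4939 (-6.1 dB), φ = -60.4°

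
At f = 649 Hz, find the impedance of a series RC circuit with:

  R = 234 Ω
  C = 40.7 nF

Step 1 — Angular frequency: ω = 2π·f = 2π·649 = 4078 rad/s.
Step 2 — Component impedances:
  R: Z = R = 234 Ω
  C: Z = 1/(jωC) = -j/(ω·C) = 0 - j6025 Ω
Step 3 — Series combination: Z_total = R + C = 234 - j6025 Ω = 6030∠-87.8° Ω.

Z = 234 - j6025 Ω = 6030∠-87.8° Ω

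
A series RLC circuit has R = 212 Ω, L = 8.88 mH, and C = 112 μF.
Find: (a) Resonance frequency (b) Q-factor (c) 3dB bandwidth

Step 1 — Resonance condition Im(Z)=0 gives ω₀ = 1/√(LC).
Step 2 — ω₀ = 1/√(0.00888·0.000112) = 1003 rad/s.
Step 3 — f₀ = ω₀/(2π) = 159.6 Hz.
Step 4 — Series Q: Q = ω₀L/R = 1003·0.00888/212 = 0.042.
Step 5 — 3dB bandwidth: Δω = ω₀/Q = 2.387e+04 rad/s; BW = Δω/(2π) = 3800 Hz.

(a) f₀ = 159.6 Hz  (b) Q = 0.042  (c) BW = 3800 Hz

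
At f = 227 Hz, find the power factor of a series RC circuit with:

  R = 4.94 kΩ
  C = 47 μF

Step 1 — Angular frequency: ω = 2π·f = 2π·227 = 1426 rad/s.
Step 2 — Component impedances:
  R: Z = R = 4940 Ω
  C: Z = 1/(jωC) = -j/(ω·C) = 0 - j14.92 Ω
Step 3 — Series combination: Z_total = R + C = 4940 - j14.92 Ω = 4940∠-0.2° Ω.
Step 4 — Power factor: PF = cos(φ) = Re(Z)/|Z| = 4940/4940 = 1.
Step 5 — Type: Im(Z) = -14.92 ⇒ leading (phase φ = -0.2°).

PF = 1 (leading, φ = -0.2°)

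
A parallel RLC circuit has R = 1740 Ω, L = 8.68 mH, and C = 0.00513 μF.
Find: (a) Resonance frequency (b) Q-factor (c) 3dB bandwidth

Step 1 — Resonance: ω₀ = 1/√(LC) = 1/√(0.00868·5.13e-09) = 1.499e+05 rad/s.
Step 2 — f₀ = ω₀/(2π) = 2.385e+04 Hz.
Step 3 — Parallel Q: Q = R/(ω₀L) = 1740/(1.499e+05·0.00868) = 1.338.
Step 4 — Bandwidth: Δω = ω₀/Q = 1.12e+05 rad/s; BW = Δω/(2π) = 1.783e+04 Hz.

(a) f₀ = 2.385e+04 Hz  (b) Q = 1.338  (c) BW = 1.783e+04 Hz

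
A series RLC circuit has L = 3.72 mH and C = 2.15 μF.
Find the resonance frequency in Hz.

Step 1 — Resonance condition Im(Z)=0 gives ω₀ = 1/√(LC).
Step 2 — ω₀ = 1/√(0.00372·2.15e-06) = 1.118e+04 rad/s.
Step 3 — f₀ = ω₀/(2π) = 1780 Hz.

f₀ = 1780 Hz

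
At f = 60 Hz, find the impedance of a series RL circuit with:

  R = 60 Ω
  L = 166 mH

Step 1 — Angular frequency: ω = 2π·f = 2π·60 = 377 rad/s.
Step 2 — Component impedances:
  R: Z = R = 60 Ω
  L: Z = jωL = j·377·0.166 = 0 + j62.58 Ω
Step 3 — Series combination: Z_total = R + L = 60 + j62.58 Ω = 86.7∠46.2° Ω.

Z = 60 + j62.58 Ω = 86.7∠46.2° Ω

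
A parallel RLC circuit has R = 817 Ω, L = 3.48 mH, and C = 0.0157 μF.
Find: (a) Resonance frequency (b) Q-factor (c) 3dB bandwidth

Step 1 — Resonance: ω₀ = 1/√(LC) = 1/√(0.00348·1.57e-08) = 1.353e+05 rad/s.
Step 2 — f₀ = ω₀/(2π) = 2.153e+04 Hz.
Step 3 — Parallel Q: Q = R/(ω₀L) = 817/(1.353e+05·0.00348) = 1.735.
Step 4 — Bandwidth: Δω = ω₀/Q = 7.796e+04 rad/s; BW = Δω/(2π) = 1.241e+04 Hz.

(a) f₀ = 2.153e+04 Hz  (b) Q = 1.735  (c) BW = 1.241e+04 Hz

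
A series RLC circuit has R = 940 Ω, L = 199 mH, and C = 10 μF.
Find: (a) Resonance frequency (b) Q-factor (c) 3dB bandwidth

Step 1 — Resonance: ω₀ = 1/√(LC) = 1/√(0.199·1e-05) = 708.9 rad/s.
Step 2 — f₀ = ω₀/(2π) = 112.8 Hz.
Step 3 — Series Q: Q = ω₀L/R = 708.9·0.199/940 = 0.1501.
Step 4 — Bandwidth: Δω = ω₀/Q = 4724 rad/s; BW = Δω/(2π) = 751.8 Hz.

(a) f₀ = 112.8 Hz  (b) Q = 0.1501  (c) BW = 751.8 Hz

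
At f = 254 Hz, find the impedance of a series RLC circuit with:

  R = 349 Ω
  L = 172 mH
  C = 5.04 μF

Step 1 — Angular frequency: ω = 2π·f = 2π·254 = 1596 rad/s.
Step 2 — Component impedances:
  R: Z = R = 349 Ω
  L: Z = jωL = j·1596·0.172 = 0 + j274.5 Ω
  C: Z = 1/(jωC) = -j/(ω·C) = 0 - j124.3 Ω
Step 3 — Series combination: Z_total = R + L + C = 349 + j150.2 Ω = 379.9∠23.3° Ω.

Z = 349 + j150.2 Ω = 379.9∠23.3° Ω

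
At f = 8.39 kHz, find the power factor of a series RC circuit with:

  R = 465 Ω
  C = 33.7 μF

Step 1 — Angular frequency: ω = 2π·f = 2π·8390 = 5.272e+04 rad/s.
Step 2 — Component impedances:
  R: Z = R = 465 Ω
  C: Z = 1/(jωC) = -j/(ω·C) = 0 - j0.5629 Ω
Step 3 — Series combination: Z_total = R + C = 465 - j0.5629 Ω = 465∠-0.1° Ω.
Step 4 — Power factor: PF = cos(φ) = Re(Z)/|Z| = 465/465 = 1.
Step 5 — Type: Im(Z) = -0.5629 ⇒ leading (phase φ = -0.1°).

PF = 1 (leading, φ = -0.1°)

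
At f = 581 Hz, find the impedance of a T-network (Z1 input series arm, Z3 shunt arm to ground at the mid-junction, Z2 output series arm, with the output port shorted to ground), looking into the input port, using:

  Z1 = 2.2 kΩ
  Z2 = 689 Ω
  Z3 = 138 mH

Step 1 — Angular frequency: ω = 2π·f = 2π·581 = 3651 rad/s.
Step 2 — Component impedances:
  Z1: Z = R = 2200 Ω
  Z2: Z = R = 689 Ω
  Z3: Z = jωL = j·3651·0.138 = 0 + j503.8 Ω
Step 3 — With the output port shorted to ground, the output series arm Z2 runs from the junction to ground; the shunt arm Z3 also runs from the junction to ground. They appear in parallel: Z3 || Z2 = 240 + j328.3 Ω.
Step 4 — Series with input arm Z1: Z_in = Z1 + (Z3 || Z2) = 2440 + j328.3 Ω = 2462∠7.7° Ω.

Z = 2440 + j328.3 Ω = 2462∠7.7° Ω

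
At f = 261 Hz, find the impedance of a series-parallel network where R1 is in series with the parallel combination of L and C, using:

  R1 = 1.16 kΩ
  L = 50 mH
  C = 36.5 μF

Step 1 — Angular frequency: ω = 2π·f = 2π·261 = 1640 rad/s.
Step 2 — Component impedances:
  R1: Z = R = 1160 Ω
  L: Z = jωL = j·1640·0.05 = 0 + j82 Ω
  C: Z = 1/(jωC) = -j/(ω·C) = 0 - j16.71 Ω
Step 3 — Parallel branch: L || C = 1/(1/L + 1/C) = 0 - j20.98 Ω.
Step 4 — Series with R1: Z_total = R1 + (L || C) = 1160 - j20.98 Ω = 1160∠-1.0° Ω.

Z = 1160 - j20.98 Ω = 1160∠-1.0° Ω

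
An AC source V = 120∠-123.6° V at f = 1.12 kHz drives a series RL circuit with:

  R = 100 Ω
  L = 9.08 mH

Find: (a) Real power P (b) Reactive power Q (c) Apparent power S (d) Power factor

Step 1 — Angular frequency: ω = 2π·f = 2π·1120 = 7037 rad/s.
Step 2 — Component impedances:
  R: Z = R = 100 Ω
  L: Z = jωL = j·7037·0.00908 = 0 + j63.9 Ω
Step 3 — Series combination: Z_total = R + L = 100 + j63.9 Ω = 118.7∠32.6° Ω.
Step 4 — Source phasor: V = 120∠-123.6° V = -66.41 - j99.95 V.
Step 5 — Current: I = V / Z = -0.925 - j0.4084 A = 1.011∠-156.2° A.
Step 6 — Complex power: S = V·I* = 102.3 + j65.34 VA.
Step 7 — Real power: P = Re(S) = 102.3 W.
Step 8 — Reactive power: Q = Im(S) = 65.34 VAR.
Step 9 — Apparent power: |S| = 121.3 VA.
Step 10 — Power factor: PF = P/|S| = 0.8427 (lagging).

(a) P = 102.3 W  (b) Q = 65.34 VAR  (c) S = 121.3 VA  (d) PF = 0.8427 (lagging)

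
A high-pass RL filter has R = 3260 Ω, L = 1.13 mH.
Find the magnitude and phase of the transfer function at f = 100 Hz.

Step 1 — Angular frequency: ω = 2π·100 = 628.3 rad/s.
Step 2 — Transfer function: H(jω) = jωL/(R + jωL).
Step 3 — Numerator jωL = j·0.71; denominator R + jωL = 3260 + j0.71.
Step 4 — H = 4.743e-08 + j0.0002178.
Step 5 — Magnitude: |H| = 0.0002178 (-73.2 dB); phase: φ = 90.0°.

|H| = 0.0002178 (-73.2 dB), φ = 90.0°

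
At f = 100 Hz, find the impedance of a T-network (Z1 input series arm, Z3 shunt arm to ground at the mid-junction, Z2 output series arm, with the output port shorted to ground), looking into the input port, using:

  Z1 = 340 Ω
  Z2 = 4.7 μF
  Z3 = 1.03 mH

Step 1 — Angular frequency: ω = 2π·f = 2π·100 = 628.3 rad/s.
Step 2 — Component impedances:
  Z1: Z = R = 340 Ω
  Z2: Z = 1/(jωC) = -j/(ω·C) = 0 - j338.6 Ω
  Z3: Z = jωL = j·628.3·0.00103 = 0 + j0.6472 Ω
Step 3 — With the output port shorted to ground, the output series arm Z2 runs from the junction to ground; the shunt arm Z3 also runs from the junction to ground. They appear in parallel: Z3 || Z2 = 0 + j0.6484 Ω.
Step 4 — Series with input arm Z1: Z_in = Z1 + (Z3 || Z2) = 340 + j0.6484 Ω = 340∠0.1° Ω.

Z = 340 + j0.6484 Ω = 340∠0.1° Ω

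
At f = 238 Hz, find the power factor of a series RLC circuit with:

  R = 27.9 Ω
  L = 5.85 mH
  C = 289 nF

Step 1 — Angular frequency: ω = 2π·f = 2π·238 = 1495 rad/s.
Step 2 — Component impedances:
  R: Z = R = 27.9 Ω
  L: Z = jωL = j·1495·0.00585 = 0 + j8.748 Ω
  C: Z = 1/(jωC) = -j/(ω·C) = 0 - j2314 Ω
Step 3 — Series combination: Z_total = R + L + C = 27.9 - j2305 Ω = 2305∠-89.3° Ω.
Step 4 — Power factor: PF = cos(φ) = Re(Z)/|Z| = 27.9/2305 = 0.0121.
Step 5 — Type: Im(Z) = -2305 ⇒ leading (phase φ = -89.3°).

PF = 0.0121 (leading, φ = -89.3°)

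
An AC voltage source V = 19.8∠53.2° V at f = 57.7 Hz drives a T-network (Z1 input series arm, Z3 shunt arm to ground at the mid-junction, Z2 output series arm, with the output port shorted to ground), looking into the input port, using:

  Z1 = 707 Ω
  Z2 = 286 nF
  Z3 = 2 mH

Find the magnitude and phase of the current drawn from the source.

Step 1 — Angular frequency: ω = 2π·f = 2π·57.7 = 362.5 rad/s.
Step 2 — Component impedances:
  Z1: Z = R = 707 Ω
  Z2: Z = 1/(jωC) = -j/(ω·C) = 0 - j9644 Ω
  Z3: Z = jωL = j·362.5·0.002 = 0 + j0.7251 Ω
Step 3 — With the output port shorted to ground, the output series arm Z2 runs from the junction to ground; the shunt arm Z3 also runs from the junction to ground. They appear in parallel: Z3 || Z2 = 0 + j0.7251 Ω.
Step 4 — Series with input arm Z1: Z_in = Z1 + (Z3 || Z2) = 707 + j0.7251 Ω = 707∠0.1° Ω.
Step 5 — Source phasor: V = 19.8∠53.2° V = 11.86 + j15.85 V.
Step 6 — Ohm's law: I = V / Z_total = (11.86 + j15.85) / (707 + j0.7251) = 0.0168 + j0.02241 A.
Step 7 — Convert to polar: |I| = 0.02801 A, ∠I = 53.1°.

I = 0.02801∠53.1° A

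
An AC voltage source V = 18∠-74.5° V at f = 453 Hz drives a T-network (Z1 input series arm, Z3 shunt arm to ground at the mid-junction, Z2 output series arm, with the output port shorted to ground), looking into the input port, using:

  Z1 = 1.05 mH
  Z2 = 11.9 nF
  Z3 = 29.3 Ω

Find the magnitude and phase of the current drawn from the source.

Step 1 — Angular frequency: ω = 2π·f = 2π·453 = 2846 rad/s.
Step 2 — Component impedances:
  Z1: Z = jωL = j·2846·0.00105 = 0 + j2.989 Ω
  Z2: Z = 1/(jωC) = -j/(ω·C) = 0 - j2.952e+04 Ω
  Z3: Z = R = 29.3 Ω
Step 3 — With the output port shorted to ground, the output series arm Z2 runs from the junction to ground; the shunt arm Z3 also runs from the junction to ground. They appear in parallel: Z3 || Z2 = 29.3 - j0.02908 Ω.
Step 4 — Series with input arm Z1: Z_in = Z1 + (Z3 || Z2) = 29.3 + j2.96 Ω = 29.45∠5.8° Ω.
Step 5 — Source phasor: V = 18∠-74.5° V = 4.81 - j17.35 V.
Step 6 — Ohm's law: I = V / Z_total = (4.81 - j17.35) / (29.3 + j2.96) = 0.1033 - j0.6024 A.
Step 7 — Convert to polar: |I| = 0.6112 A, ∠I = -80.3°.

I = 0.6112∠-80.3° A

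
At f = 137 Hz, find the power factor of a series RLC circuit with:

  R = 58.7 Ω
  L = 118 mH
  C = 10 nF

Step 1 — Angular frequency: ω = 2π·f = 2π·137 = 860.8 rad/s.
Step 2 — Component impedances:
  R: Z = R = 58.7 Ω
  L: Z = jωL = j·860.8·0.118 = 0 + j101.6 Ω
  C: Z = 1/(jωC) = -j/(ω·C) = 0 - j1.162e+05 Ω
Step 3 — Series combination: Z_total = R + L + C = 58.7 - j1.161e+05 Ω = 1.161e+05∠-90.0° Ω.
Step 4 — Power factor: PF = cos(φ) = Re(Z)/|Z| = 58.7/1.1607e+05 = 0.0005057.
Step 5 — Type: Im(Z) = -1.161e+05 ⇒ leading (phase φ = -90.0°).

PF = 0.0005057 (leading, φ = -90.0°)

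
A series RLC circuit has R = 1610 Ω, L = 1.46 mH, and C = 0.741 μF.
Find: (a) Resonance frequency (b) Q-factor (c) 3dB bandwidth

Step 1 — Resonance condition Im(Z)=0 gives ω₀ = 1/√(LC).
Step 2 — ω₀ = 1/√(0.00146·7.41e-07) = 3.04e+04 rad/s.
Step 3 — f₀ = ω₀/(2π) = 4839 Hz.
Step 4 — Series Q: Q = ω₀L/R = 3.04e+04·0.00146/1610 = 0.02757.
Step 5 — 3dB bandwidth: Δω = ω₀/Q = 1.103e+06 rad/s; BW = Δω/(2π) = 1.755e+05 Hz.

(a) f₀ = 4839 Hz  (b) Q = 0.02757  (c) BW = 1.755e+05 Hz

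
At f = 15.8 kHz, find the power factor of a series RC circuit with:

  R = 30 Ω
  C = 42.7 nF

Step 1 — Angular frequency: ω = 2π·f = 2π·1.58e+04 = 9.927e+04 rad/s.
Step 2 — Component impedances:
  R: Z = R = 30 Ω
  C: Z = 1/(jωC) = -j/(ω·C) = 0 - j235.9 Ω
Step 3 — Series combination: Z_total = R + C = 30 - j235.9 Ω = 237.8∠-82.8° Ω.
Step 4 — Power factor: PF = cos(φ) = Re(Z)/|Z| = 30/237.8 = 0.1262.
Step 5 — Type: Im(Z) = -235.9 ⇒ leading (phase φ = -82.8°).

PF = 0.1262 (leading, φ = -82.8°)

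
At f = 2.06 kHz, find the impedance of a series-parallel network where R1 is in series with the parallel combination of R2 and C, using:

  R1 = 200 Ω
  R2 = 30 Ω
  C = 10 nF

Step 1 — Angular frequency: ω = 2π·f = 2π·2060 = 1.294e+04 rad/s.
Step 2 — Component impedances:
  R1: Z = R = 200 Ω
  R2: Z = R = 30 Ω
  C: Z = 1/(jωC) = -j/(ω·C) = 0 - j7726 Ω
Step 3 — Parallel branch: R2 || C = 1/(1/R2 + 1/C) = 30 - j0.1165 Ω.
Step 4 — Series with R1: Z_total = R1 + (R2 || C) = 230 - j0.1165 Ω = 230∠-0.0° Ω.

Z = 230 - j0.1165 Ω = 230∠-0.0° Ω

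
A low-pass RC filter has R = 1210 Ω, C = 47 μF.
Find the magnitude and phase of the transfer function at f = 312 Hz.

Step 1 — Angular frequency: ω = 2π·312 = 1960 rad/s.
Step 2 — Transfer function: H(jω) = 1/(1 + jωRC).
Step 3 — Denominator: 1 + jωRC = 1 + j·1960·1210·4.7e-05 = 1 + j111.5.
Step 4 — H = 8.045e-05 - j0.008969.
Step 5 — Magnitude: |H| = 0.008969 (-40.9 dB); phase: φ = -89.5°.

|H| = 0.008969 (-40.9 dB), φ = -89.5°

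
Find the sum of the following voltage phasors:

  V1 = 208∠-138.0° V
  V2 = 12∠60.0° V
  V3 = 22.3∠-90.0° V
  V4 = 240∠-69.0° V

Step 1 — Convert each phasor to rectangular form:
  V1 = 208·(cos(-138.0°) + j·sin(-138.0°)) = -154.6 - j139.2 V
  V2 = 12·(cos(60.0°) + j·sin(60.0°)) = 6 + j10.39 V
  V3 = 22.3·(cos(-90.0°) + j·sin(-90.0°)) = 0 - j22.3 V
  V4 = 240·(cos(-69.0°) + j·sin(-69.0°)) = 86.01 - j224.1 V
Step 2 — Sum components: V_total = -62.57 - j375.1 V.
Step 3 — Convert to polar: |V_total| = 380.3 V, ∠V_total = -99.5°.

V_total = 380.3∠-99.5° V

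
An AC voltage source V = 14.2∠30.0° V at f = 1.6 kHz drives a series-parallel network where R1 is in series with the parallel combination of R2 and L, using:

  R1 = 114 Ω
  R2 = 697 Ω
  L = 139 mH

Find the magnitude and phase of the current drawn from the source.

Step 1 — Angular frequency: ω = 2π·f = 2π·1600 = 1.005e+04 rad/s.
Step 2 — Component impedances:
  R1: Z = R = 114 Ω
  R2: Z = R = 697 Ω
  L: Z = jωL = j·1.005e+04·0.139 = 0 + j1397 Ω
Step 3 — Parallel branch: R2 || L = 1/(1/R2 + 1/L) = 558.1 + j278.4 Ω.
Step 4 — Series with R1: Z_total = R1 + (R2 || L) = 672.1 + j278.4 Ω = 727.5∠22.5° Ω.
Step 5 — Source phasor: V = 14.2∠30.0° V = 12.3 + j7.1 V.
Step 6 — Ohm's law: I = V / Z_total = (12.3 + j7.1) / (672.1 + j278.4) = 0.01935 + j0.002548 A.
Step 7 — Convert to polar: |I| = 0.01952 A, ∠I = 7.5°.

I = 0.01952∠7.5° A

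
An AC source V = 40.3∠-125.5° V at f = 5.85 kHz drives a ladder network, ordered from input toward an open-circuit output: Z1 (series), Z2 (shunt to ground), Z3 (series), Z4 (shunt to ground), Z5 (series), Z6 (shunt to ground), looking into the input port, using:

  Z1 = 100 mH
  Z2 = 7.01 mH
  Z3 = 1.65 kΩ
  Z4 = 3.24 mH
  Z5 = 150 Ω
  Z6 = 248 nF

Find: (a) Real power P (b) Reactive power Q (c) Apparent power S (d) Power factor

Step 1 — Angular frequency: ω = 2π·f = 2π·5850 = 3.676e+04 rad/s.
Step 2 — Component impedances:
  Z1: Z = jωL = j·3.676e+04·0.1 = 0 + j3676 Ω
  Z2: Z = jωL = j·3.676e+04·0.00701 = 0 + j257.7 Ω
  Z3: Z = R = 1650 Ω
  Z4: Z = jωL = j·3.676e+04·0.00324 = 0 + j119.1 Ω
  Z5: Z = R = 150 Ω
  Z6: Z = 1/(jωC) = -j/(ω·C) = 0 - j109.7 Ω
Step 3 — Ladder network (open output): work backward from the far end, alternating series and parallel combinations. Z_in = 36.42 + j3926 Ω = 3926∠89.5° Ω.
Step 4 — Source phasor: V = 40.3∠-125.5° V = -23.4 - j32.81 V.
Step 5 — Current: I = V / Z = -0.008412 + j0.005883 A = 0.01027∠145.0° A.
Step 6 — Complex power: S = V·I* = 0.003838 + j0.4137 VA.
Step 7 — Real power: P = Re(S) = 0.003838 W.
Step 8 — Reactive power: Q = Im(S) = 0.4137 VAR.
Step 9 — Apparent power: |S| = 0.4137 VA.
Step 10 — Power factor: PF = P/|S| = 0.009277 (lagging).

(a) P = 0.003838 W  (b) Q = 0.4137 VAR  (c) S = 0.4137 VA  (d) PF = 0.009277 (lagging)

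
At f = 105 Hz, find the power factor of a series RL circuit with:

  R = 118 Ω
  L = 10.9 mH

Step 1 — Angular frequency: ω = 2π·f = 2π·105 = 659.7 rad/s.
Step 2 — Component impedances:
  R: Z = R = 118 Ω
  L: Z = jωL = j·659.7·0.0109 = 0 + j7.191 Ω
Step 3 — Series combination: Z_total = R + L = 118 + j7.191 Ω = 118.2∠3.5° Ω.
Step 4 — Power factor: PF = cos(φ) = Re(Z)/|Z| = 118/118.22 = 0.9981.
Step 5 — Type: Im(Z) = 7.191 ⇒ lagging (phase φ = 3.5°).

PF = 0.9981 (lagging, φ = 3.5°)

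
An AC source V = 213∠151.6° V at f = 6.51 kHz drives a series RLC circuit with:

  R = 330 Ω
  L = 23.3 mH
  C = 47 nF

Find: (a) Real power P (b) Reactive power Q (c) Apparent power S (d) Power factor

Step 1 — Angular frequency: ω = 2π·f = 2π·6510 = 4.09e+04 rad/s.
Step 2 — Component impedances:
  R: Z = R = 330 Ω
  L: Z = jωL = j·4.09e+04·0.0233 = 0 + j953.1 Ω
  C: Z = 1/(jωC) = -j/(ω·C) = 0 - j520.2 Ω
Step 3 — Series combination: Z_total = R + L + C = 330 + j432.9 Ω = 544.3∠52.7° Ω.
Step 4 — Source phasor: V = 213∠151.6° V = -187.4 + j101.3 V.
Step 5 — Current: I = V / Z = -0.06067 + j0.3866 A = 0.3913∠98.9° A.
Step 6 — Complex power: S = V·I* = 50.53 + j66.28 VA.
Step 7 — Real power: P = Re(S) = 50.53 W.
Step 8 — Reactive power: Q = Im(S) = 66.28 VAR.
Step 9 — Apparent power: |S| = 83.35 VA.
Step 10 — Power factor: PF = P/|S| = 0.6063 (lagging).

(a) P = 50.53 W  (b) Q = 66.28 VAR  (c) S = 83.35 VA  (d) PF = 0.6063 (lagging)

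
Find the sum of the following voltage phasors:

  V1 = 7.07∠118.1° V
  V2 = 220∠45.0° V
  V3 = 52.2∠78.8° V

Step 1 — Convert each phasor to rectangular form:
  V1 = 7.07·(cos(118.1°) + j·sin(118.1°)) = -3.33 + j6.237 V
  V2 = 220·(cos(45.0°) + j·sin(45.0°)) = 155.6 + j155.6 V
  V3 = 52.2·(cos(78.8°) + j·sin(78.8°)) = 10.14 + j51.21 V
Step 2 — Sum components: V_total = 162.4 + j213 V.
Step 3 — Convert to polar: |V_total| = 267.8 V, ∠V_total = 52.7°.

V_total = 267.8∠52.7° V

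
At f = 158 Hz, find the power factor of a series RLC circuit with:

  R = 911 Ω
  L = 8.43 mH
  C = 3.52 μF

Step 1 — Angular frequency: ω = 2π·f = 2π·158 = 992.7 rad/s.
Step 2 — Component impedances:
  R: Z = R = 911 Ω
  L: Z = jωL = j·992.7·0.00843 = 0 + j8.369 Ω
  C: Z = 1/(jωC) = -j/(ω·C) = 0 - j286.2 Ω
Step 3 — Series combination: Z_total = R + L + C = 911 - j277.8 Ω = 952.4∠-17.0° Ω.
Step 4 — Power factor: PF = cos(φ) = Re(Z)/|Z| = 911/952.4 = 0.9565.
Step 5 — Type: Im(Z) = -277.8 ⇒ leading (phase φ = -17.0°).

PF = 0.9565 (leading, φ = -17.0°)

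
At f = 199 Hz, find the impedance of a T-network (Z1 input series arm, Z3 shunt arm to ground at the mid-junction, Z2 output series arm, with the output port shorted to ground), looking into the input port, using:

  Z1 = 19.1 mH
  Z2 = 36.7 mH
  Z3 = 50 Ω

Step 1 — Angular frequency: ω = 2π·f = 2π·199 = 1250 rad/s.
Step 2 — Component impedances:
  Z1: Z = jωL = j·1250·0.0191 = 0 + j23.88 Ω
  Z2: Z = jωL = j·1250·0.0367 = 0 + j45.89 Ω
  Z3: Z = R = 50 Ω
Step 3 — With the output port shorted to ground, the output series arm Z2 runs from the junction to ground; the shunt arm Z3 also runs from the junction to ground. They appear in parallel: Z3 || Z2 = 22.86 + j24.91 Ω.
Step 4 — Series with input arm Z1: Z_in = Z1 + (Z3 || Z2) = 22.86 + j48.79 Ω = 53.88∠64.9° Ω.

Z = 22.86 + j48.79 Ω = 53.88∠64.9° Ω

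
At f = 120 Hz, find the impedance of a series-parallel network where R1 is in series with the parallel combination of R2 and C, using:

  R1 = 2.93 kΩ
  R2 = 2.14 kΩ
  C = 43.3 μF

Step 1 — Angular frequency: ω = 2π·f = 2π·120 = 754 rad/s.
Step 2 — Component impedances:
  R1: Z = R = 2930 Ω
  R2: Z = R = 2140 Ω
  C: Z = 1/(jωC) = -j/(ω·C) = 0 - j30.63 Ω
Step 3 — Parallel branch: R2 || C = 1/(1/R2 + 1/C) = 0.4383 - j30.62 Ω.
Step 4 — Series with R1: Z_total = R1 + (R2 || C) = 2930 - j30.62 Ω = 2931∠-0.6° Ω.

Z = 2930 - j30.62 Ω = 2931∠-0.6° Ω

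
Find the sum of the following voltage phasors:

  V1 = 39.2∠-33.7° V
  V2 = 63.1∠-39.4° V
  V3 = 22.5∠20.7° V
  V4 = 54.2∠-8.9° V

Step 1 — Convert each phasor to rectangular form:
  V1 = 39.2·(cos(-33.7°) + j·sin(-33.7°)) = 32.61 - j21.75 V
  V2 = 63.1·(cos(-39.4°) + j·sin(-39.4°)) = 48.76 - j40.05 V
  V3 = 22.5·(cos(20.7°) + j·sin(20.7°)) = 21.05 + j7.953 V
  V4 = 54.2·(cos(-8.9°) + j·sin(-8.9°)) = 53.55 - j8.385 V
Step 2 — Sum components: V_total = 156 - j62.23 V.
Step 3 — Convert to polar: |V_total| = 167.9 V, ∠V_total = -21.8°.

V_total = 167.9∠-21.8° V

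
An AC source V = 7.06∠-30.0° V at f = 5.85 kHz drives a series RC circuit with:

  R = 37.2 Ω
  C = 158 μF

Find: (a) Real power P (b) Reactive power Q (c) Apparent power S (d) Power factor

Step 1 — Angular frequency: ω = 2π·f = 2π·5850 = 3.676e+04 rad/s.
Step 2 — Component impedances:
  R: Z = R = 37.2 Ω
  C: Z = 1/(jωC) = -j/(ω·C) = 0 - j0.1722 Ω
Step 3 — Series combination: Z_total = R + C = 37.2 - j0.1722 Ω = 37.2∠-0.3° Ω.
Step 4 — Source phasor: V = 7.06∠-30.0° V = 6.114 - j3.53 V.
Step 5 — Current: I = V / Z = 0.1648 - j0.09413 A = 0.1898∠-29.7° A.
Step 6 — Complex power: S = V·I* = 1.34 - j0.006202 VA.
Step 7 — Real power: P = Re(S) = 1.34 W.
Step 8 — Reactive power: Q = Im(S) = -0.006202 VAR.
Step 9 — Apparent power: |S| = 1.34 VA.
Step 10 — Power factor: PF = P/|S| = 1 (leading).

(a) P = 1.34 W  (b) Q = -0.006202 VAR  (c) S = 1.34 VA  (d) PF = 1 (leading)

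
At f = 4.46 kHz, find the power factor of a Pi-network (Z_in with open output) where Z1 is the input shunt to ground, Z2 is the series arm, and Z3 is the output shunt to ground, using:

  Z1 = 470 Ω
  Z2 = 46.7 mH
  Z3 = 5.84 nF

Step 1 — Angular frequency: ω = 2π·f = 2π·4460 = 2.802e+04 rad/s.
Step 2 — Component impedances:
  Z1: Z = R = 470 Ω
  Z2: Z = jωL = j·2.802e+04·0.0467 = 0 + j1309 Ω
  Z3: Z = 1/(jωC) = -j/(ω·C) = 0 - j6110 Ω
Step 3 — With open output, the series arm Z2 and the output shunt Z3 appear in series to ground: Z2 + Z3 = 0 - j4802 Ω.
Step 4 — Parallel with input shunt Z1: Z_in = Z1 || (Z2 + Z3) = 465.5 - j45.57 Ω = 467.8∠-5.6° Ω.
Step 5 — Power factor: PF = cos(φ) = Re(Z)/|Z| = 465.54/467.765 = 0.9952.
Step 6 — Type: Im(Z) = -45.57 ⇒ leading (phase φ = -5.6°).

PF = 0.9952 (leading, φ = -5.6°)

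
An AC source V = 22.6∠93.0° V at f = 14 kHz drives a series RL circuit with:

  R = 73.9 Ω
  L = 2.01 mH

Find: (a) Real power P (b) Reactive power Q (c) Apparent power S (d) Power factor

Step 1 — Angular frequency: ω = 2π·f = 2π·1.4e+04 = 8.796e+04 rad/s.
Step 2 — Component impedances:
  R: Z = R = 73.9 Ω
  L: Z = jωL = j·8.796e+04·0.00201 = 0 + j176.8 Ω
Step 3 — Series combination: Z_total = R + L = 73.9 + j176.8 Ω = 191.6∠67.3° Ω.
Step 4 — Source phasor: V = 22.6∠93.0° V = -1.183 + j22.57 V.
Step 5 — Current: I = V / Z = 0.1063 + j0.05111 A = 0.1179∠25.7° A.
Step 6 — Complex power: S = V·I* = 1.028 + j2.459 VA.
Step 7 — Real power: P = Re(S) = 1.028 W.
Step 8 — Reactive power: Q = Im(S) = 2.459 VAR.
Step 9 — Apparent power: |S| = 2.665 VA.
Step 10 — Power factor: PF = P/|S| = 0.3856 (lagging).

(a) P = 1.028 W  (b) Q = 2.459 VAR  (c) S = 2.665 VA  (d) PF = 0.3856 (lagging)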